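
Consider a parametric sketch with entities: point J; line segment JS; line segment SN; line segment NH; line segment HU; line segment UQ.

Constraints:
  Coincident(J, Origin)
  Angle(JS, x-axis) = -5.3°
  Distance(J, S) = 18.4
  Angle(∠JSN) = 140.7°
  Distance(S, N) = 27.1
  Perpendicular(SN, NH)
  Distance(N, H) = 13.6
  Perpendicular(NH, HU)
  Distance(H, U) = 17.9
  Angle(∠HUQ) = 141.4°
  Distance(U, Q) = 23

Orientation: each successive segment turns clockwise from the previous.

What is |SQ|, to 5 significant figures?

8.8069

J is at the origin; JS runs at -5.3° with length 18.4, so S = (18.321, -1.6996). ∠JSN = 140.7° gives SN at -44.600° from the x-axis; with |SN| = 27.1, N = (37.617, -20.728). SN is perpendicular to NH, so NH runs at -134.60°; with |NH| = 13.6, H = (28.068, -30.412). NH ⟂ HU, so HU runs at 135.40°; with |HU| = 17.9, U = (15.323, -17.843). ∠HUQ = 141.4° gives UQ at 96.800° from the x-axis; with |UQ| = 23.0, Q = (12.599, 4.9952). Then |SQ| = |Q − S| = 8.8069.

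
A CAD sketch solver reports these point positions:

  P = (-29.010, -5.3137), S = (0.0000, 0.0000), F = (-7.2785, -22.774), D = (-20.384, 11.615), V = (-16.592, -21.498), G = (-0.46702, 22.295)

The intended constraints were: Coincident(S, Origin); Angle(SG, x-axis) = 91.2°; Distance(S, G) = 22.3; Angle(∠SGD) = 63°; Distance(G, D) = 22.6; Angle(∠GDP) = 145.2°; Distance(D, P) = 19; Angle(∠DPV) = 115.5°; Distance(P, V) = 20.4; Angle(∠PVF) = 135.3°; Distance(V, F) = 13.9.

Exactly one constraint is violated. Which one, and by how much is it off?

Distance(V, F) = 13.9 — off by 4.50.

S = (0.00, 0.00) ✓; SG at 91.20° ✓; |SG| = 22.30 ✓; ∠SGD = 63.00° ✓; |GD| = 22.60 ✓; ∠GDP = 145.2° ✓; |DP| = 19.00 ✓; ∠DPV = 115.5° ✓; |PV| = 20.40 ✓; ∠PVF = 135.3° ✓; |VF| = 9.401 ✗.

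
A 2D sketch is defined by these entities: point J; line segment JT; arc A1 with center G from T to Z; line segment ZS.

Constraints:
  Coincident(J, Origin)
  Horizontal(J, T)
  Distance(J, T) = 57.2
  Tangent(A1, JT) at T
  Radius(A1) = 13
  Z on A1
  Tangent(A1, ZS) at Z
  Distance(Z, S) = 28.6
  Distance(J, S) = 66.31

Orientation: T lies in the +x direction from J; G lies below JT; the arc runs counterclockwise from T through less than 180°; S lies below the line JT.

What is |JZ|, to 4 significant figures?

47.08

J is at the origin; J and T share the same y with |JT| = 57.2 and T on the +x side, so T = (57.20, 0.000). Since A1 is tangent to JT there, GT ⟂ JT, so G = T + (0, -13) = (57.20, -13.00). Since GZ ⟂ ZS (tangency), |GS| = √(13.0² + 28.6²) = 31.42 regardless of where Z sits on A1. So S lies on both circle(J, 66.31) and circle(G, 31.42); the below-JT intersection is S = (49.98, -43.58). Z is the foot of the tangent from S: Z = (44.45, -15.52).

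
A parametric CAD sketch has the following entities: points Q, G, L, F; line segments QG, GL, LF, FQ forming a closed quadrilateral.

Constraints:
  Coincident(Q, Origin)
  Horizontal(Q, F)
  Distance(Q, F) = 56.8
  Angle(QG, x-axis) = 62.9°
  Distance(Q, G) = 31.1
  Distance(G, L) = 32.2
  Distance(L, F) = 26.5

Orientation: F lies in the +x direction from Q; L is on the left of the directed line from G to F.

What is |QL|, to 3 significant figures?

52.2

Q is at the origin; QF is horizontal with |QF| = 56.8 and F in +x, so F = (56.8, 0). QG runs at 62.9° with |QG| = 31.1, so G = (14.2, 27.7). L is determined by |GL| = 32.2 and |LF| = 26.5 together: it lies at the intersection of circle(G, 32.2) and circle(F, 26.5). With |GF| = 50.8, the foot of the radical line on GF is 28.7 from G and the perpendicular offset is √(32.2² − 28.7²) = 14.6. Taking the left-of-GF solution: L = (46.2, 24.3).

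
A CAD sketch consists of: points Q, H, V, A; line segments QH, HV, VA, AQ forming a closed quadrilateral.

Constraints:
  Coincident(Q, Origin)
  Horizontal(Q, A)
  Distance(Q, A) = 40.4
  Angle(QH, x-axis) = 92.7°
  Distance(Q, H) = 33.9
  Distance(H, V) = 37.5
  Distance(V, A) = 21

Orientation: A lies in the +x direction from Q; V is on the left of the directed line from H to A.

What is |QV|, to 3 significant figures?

38.5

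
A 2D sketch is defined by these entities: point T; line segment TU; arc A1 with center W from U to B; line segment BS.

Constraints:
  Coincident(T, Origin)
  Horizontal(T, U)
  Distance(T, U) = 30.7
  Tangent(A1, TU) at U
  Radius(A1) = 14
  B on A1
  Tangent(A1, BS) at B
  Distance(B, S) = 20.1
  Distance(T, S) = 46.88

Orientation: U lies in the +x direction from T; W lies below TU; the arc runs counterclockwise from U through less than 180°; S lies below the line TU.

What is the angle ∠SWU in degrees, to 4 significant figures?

171.6°

Checks: |WB| = 14.00 ✓; ∠(WB, BS) = 90.00° ✓; |BS| = 20.10 ✓; |TS| = 46.88 ✓.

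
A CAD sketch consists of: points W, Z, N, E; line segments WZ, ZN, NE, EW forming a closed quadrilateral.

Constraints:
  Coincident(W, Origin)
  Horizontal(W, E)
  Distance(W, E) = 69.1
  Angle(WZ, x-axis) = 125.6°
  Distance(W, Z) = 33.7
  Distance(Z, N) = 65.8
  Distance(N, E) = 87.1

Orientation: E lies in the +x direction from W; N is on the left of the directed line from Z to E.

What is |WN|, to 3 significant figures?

79.5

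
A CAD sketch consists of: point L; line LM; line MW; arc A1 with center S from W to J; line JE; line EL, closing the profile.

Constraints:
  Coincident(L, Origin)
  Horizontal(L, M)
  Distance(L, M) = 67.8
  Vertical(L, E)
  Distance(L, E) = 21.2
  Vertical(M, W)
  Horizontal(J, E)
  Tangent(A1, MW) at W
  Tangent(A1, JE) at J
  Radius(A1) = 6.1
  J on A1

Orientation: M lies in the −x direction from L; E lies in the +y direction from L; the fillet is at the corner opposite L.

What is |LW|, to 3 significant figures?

69.5

L is at the origin; LM is horizontal with |LM| = 67.8 and M on the −x side, so M = (-67.8, 0.00). L and E share the same x with |LE| = 21.2 and E on the +y side, so E = (0.00, 21.2). The virtual corner opposite L is at (-67.8, 21.2). A1 meets MW tangentially, so SW is at right angles to MW and the tangent condition forces SJ to be normal to JE, with radius 6.1, so the center S sits 6.1 in from both sides at S = (-61.7, 15.1). That places the tangent points at W = (-67.8, 15.1) on MW and J = (-61.7, 21.2) on JE. Then |LW| = |W − L| = 69.5.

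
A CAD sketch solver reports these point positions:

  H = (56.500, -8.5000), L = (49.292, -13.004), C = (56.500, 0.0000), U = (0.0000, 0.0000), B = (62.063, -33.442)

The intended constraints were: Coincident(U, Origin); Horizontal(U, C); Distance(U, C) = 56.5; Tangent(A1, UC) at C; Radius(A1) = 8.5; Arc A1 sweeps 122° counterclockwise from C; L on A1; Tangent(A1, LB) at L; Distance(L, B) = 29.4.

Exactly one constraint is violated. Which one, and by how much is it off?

Distance(L, B) = 29.4 — off by 5.30.

U = (0.00, 0.00) ✓; U.y = 0.00, C.y = 0.00 ✓; |UC| = 56.50 ✓; ∠(HC, CU) = 90.00° ✓; |HC| = 8.500 ✓; bearing(H→L) − bearing(H→C) = 122.0° ✓; |HL| = 8.499 ✓; ∠(HL, LB) = 90.00° ✓; |LB| = 24.10 ✗.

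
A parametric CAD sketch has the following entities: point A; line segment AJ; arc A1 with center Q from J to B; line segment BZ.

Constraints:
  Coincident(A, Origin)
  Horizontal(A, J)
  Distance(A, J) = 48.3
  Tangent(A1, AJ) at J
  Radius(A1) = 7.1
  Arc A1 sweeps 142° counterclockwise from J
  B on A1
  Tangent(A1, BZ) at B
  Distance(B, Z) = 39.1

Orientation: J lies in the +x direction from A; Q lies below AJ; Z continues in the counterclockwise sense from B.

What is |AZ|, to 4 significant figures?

83.29

A is at the origin; A and J share the same y with |AJ| = 48.3 and J on the +x side, so J = (48.30, 0.000). Since A1 is tangent to AJ there, QJ ⟂ AJ, so Q = J + (0, -7.1) = (48.30, -7.100). On A1, J sits at bearing 90° from Q; a 142° counterclockwise sweep puts B at bearing 232°, so B = Q + 7.1·(cos 232°, sin 232°) = (43.93, -12.69). Tangency of A1 to BZ means the radius QB is perpendicular to BZ, so BZ runs along (−sin 232°, cos 232°); with |BZ| = 39.1, Z = (74.74, -36.77). Then |AZ| = |Z − A| = 83.29.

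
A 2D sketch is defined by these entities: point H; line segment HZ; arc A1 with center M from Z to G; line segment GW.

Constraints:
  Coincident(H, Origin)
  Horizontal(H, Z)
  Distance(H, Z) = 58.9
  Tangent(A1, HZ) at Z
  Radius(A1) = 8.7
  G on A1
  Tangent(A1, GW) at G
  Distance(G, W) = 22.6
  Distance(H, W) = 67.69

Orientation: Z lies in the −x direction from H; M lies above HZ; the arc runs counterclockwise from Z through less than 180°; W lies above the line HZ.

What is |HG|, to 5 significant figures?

52.190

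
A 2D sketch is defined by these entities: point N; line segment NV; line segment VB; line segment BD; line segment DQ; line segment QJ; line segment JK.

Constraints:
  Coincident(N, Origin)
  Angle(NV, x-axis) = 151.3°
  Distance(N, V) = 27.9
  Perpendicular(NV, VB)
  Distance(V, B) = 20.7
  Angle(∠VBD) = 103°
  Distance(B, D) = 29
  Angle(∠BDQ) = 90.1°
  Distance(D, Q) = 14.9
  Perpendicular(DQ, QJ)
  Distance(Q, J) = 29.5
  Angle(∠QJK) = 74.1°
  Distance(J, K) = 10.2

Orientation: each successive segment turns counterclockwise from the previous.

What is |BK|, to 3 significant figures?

5.63

N is at the origin; NV runs at 151.3° with length 27.9, so V = (-24.5, 13.4). NV is perpendicular to VB, so VB runs at -119°; with |VB| = 20.7, B = (-34.4, -4.76). ∠VBD = 103.0° gives BD at -41.7° from the x-axis; with |BD| = 29.0, D = (-12.8, -24.1). ∠BDQ = 90.1° gives DQ at 48.2° from the x-axis; with |DQ| = 14.9, Q = (-2.83, -12.9). DQ is perpendicular to QJ, so QJ runs at 138°; with |QJ| = 29.5, J = (-24.8, 6.72). ∠QJK = 74.1° gives JK at -116° from the x-axis; with |JK| = 10.2, K = (-29.3, -2.46). Then |BK| = |K − B| = 5.63.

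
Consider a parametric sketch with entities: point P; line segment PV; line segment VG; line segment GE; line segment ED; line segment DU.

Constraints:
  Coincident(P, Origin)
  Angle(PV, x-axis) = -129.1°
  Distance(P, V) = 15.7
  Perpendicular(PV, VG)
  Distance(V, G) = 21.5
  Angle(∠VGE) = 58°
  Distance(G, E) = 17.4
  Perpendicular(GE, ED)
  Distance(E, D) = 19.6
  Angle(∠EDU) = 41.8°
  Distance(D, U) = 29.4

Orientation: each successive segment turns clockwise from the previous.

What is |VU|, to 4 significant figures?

24.64

The perpendicularity gives ED at right angles to GE, so ED runs at -71.10°; with |ED| = 19.6, D = (-3.776, -11.53). ∠EDU = 41.8° gives DU at 150.7° from the x-axis; with |DU| = 29.4, U = (-29.41, 2.856). Then |VU| = |U − V| = 24.64.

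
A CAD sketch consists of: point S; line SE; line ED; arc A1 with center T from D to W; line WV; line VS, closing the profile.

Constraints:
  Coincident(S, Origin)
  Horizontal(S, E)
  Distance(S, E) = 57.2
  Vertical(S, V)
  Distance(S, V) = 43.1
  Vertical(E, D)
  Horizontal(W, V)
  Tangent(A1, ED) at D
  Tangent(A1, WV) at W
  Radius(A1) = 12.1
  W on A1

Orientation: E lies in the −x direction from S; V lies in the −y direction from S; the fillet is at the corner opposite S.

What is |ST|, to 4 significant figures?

54.73

S is at the origin; SE is horizontal with |SE| = 57.2 and E on the −x side, so E = (-57.20, 0.000). S and V share the same x with |SV| = 43.1 and V on the −y side, so V = (0.000, -43.10). The virtual corner opposite S is at (-57.20, -43.10). A1 meets ED tangentially, so TD is at right angles to ED and tangency of A1 to WV means the radius TW is perpendicular to WV, with radius 12.1, so the center T sits 12.1 in from both sides at T = (-45.10, -31.00). Then |ST| = |T − S| = 54.73.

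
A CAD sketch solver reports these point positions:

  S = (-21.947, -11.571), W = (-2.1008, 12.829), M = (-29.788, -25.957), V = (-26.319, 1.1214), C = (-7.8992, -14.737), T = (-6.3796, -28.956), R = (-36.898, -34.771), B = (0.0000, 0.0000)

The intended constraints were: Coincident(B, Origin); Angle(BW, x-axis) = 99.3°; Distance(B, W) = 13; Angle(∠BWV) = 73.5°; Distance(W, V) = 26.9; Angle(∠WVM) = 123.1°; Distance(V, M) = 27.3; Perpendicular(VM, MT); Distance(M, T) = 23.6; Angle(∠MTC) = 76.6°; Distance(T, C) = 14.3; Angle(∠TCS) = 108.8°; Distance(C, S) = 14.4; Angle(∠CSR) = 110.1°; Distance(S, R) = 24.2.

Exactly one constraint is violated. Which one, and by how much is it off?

Distance(S, R) = 24.2 — off by 3.40.

B = (0.00, 0.00) ✓; BW at 99.30° ✓; |BW| = 13.00 ✓; ∠BWV = 73.50° ✓; |WV| = 26.90 ✓; ∠WVM = 123.1° ✓; |VM| = 27.30 ✓; ∠(VM, MT) = 90.00° ✓; |MT| = 23.60 ✓; ∠MTC = 76.60° ✓; |TC| = 14.30 ✓; ∠TCS = 108.8° ✓; |CS| = 14.40 ✓; ∠CSR = 110.1° ✓; |SR| = 27.60 ✗.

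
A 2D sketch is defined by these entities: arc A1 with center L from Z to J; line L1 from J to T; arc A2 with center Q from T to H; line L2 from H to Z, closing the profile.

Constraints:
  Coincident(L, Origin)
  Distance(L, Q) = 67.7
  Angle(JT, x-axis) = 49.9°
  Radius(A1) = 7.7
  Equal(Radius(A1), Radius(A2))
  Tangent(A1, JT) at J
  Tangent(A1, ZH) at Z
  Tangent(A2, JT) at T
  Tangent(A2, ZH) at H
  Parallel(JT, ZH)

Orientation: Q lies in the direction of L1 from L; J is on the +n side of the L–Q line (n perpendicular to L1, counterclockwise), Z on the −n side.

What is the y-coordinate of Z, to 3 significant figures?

-4.96

The slot axis is L1's direction at 49.9°, so u = (cos 49.9°, sin 49.9°) = (0.644, 0.765) and n = (−sin 49.9°, cos 49.9°) = (-0.765, 0.644). L is at the origin and Q lies 67.7 along u from L, so Q = 67.7·u = (43.6, 51.8). Tangency of A1 to both parallel lines with radius 7.7 puts J and Z at L ± 7.7·n: J = (-5.89, 4.96), Z = (5.89, -4.96). So Z.y = -4.96.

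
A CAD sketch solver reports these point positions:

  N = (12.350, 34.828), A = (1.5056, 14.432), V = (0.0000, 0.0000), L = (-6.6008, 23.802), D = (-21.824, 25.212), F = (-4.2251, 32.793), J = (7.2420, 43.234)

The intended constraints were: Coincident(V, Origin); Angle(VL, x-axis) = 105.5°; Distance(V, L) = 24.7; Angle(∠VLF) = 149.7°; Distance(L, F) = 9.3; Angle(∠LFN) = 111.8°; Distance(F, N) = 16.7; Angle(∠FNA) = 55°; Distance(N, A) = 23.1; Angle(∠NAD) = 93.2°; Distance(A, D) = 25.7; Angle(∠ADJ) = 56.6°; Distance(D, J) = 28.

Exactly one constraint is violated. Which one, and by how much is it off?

Distance(D, J) = 28 — off by 6.20.

V = (0.00, 0.00) ✓; VL at 105.5° ✓; |VL| = 24.70 ✓; ∠VLF = 149.7° ✓; |LF| = 9.300 ✓; ∠LFN = 111.8° ✓; |FN| = 16.70 ✓; ∠FNA = 55.00° ✓; |NA| = 23.10 ✓; ∠NAD = 93.20° ✓; |AD| = 25.70 ✓; ∠ADJ = 56.60° ✓; |DJ| = 34.20 ✗.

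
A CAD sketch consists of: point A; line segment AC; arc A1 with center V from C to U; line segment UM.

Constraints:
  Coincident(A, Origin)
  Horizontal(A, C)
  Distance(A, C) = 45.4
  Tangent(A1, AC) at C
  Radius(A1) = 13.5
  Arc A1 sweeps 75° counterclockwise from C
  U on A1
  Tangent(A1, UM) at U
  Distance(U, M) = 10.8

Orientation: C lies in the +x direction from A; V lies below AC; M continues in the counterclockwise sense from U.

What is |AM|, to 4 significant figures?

35.94

A is at the origin; AC is horizontal with |AC| = 45.4 and C on the +x side, so C = (45.40, 0.000). Tangency of A1 to AC means the radius VC is perpendicular to AC, so V = C + (0, -13.5) = (45.40, -13.50). On A1, C sits at bearing 90° from V; a 75° counterclockwise sweep puts U at bearing 165°, so U = V + 13.5·(cos 165°, sin 165°) = (32.36, -10.01). A1 meets UM tangentially, so VU is at right angles to UM, so UM runs along (−sin 165°, cos 165°); with |UM| = 10.8, M = (29.56, -20.44). Then |AM| = |M − A| = 35.94.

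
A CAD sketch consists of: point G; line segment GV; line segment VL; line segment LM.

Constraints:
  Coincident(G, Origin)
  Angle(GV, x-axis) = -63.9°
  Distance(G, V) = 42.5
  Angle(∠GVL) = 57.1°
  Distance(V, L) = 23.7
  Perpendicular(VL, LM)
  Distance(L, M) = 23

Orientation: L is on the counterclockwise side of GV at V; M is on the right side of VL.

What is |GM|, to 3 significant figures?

58.7

G is at the origin; GV runs at -63.9° with length 42.5, so V = 42.5·(cos -63.9°, sin -63.9°) = (18.7, -38.2). ∠GVL = 57.1°, so VL runs at -63.9° + (180° − 57.1°) = 59.0° from the x-axis; with |VL| = 23.7, L = V + 23.7·(cos 59.0°, sin 59.0°) = (30.9, -17.9). The perpendicularity gives LM at right angles to VL; with |LM| = 23.0 on the right of VL, M = L + 23.0·(0.857, -0.515) = (50.6, -29.7). Then |GM| = |M − G| = 58.7.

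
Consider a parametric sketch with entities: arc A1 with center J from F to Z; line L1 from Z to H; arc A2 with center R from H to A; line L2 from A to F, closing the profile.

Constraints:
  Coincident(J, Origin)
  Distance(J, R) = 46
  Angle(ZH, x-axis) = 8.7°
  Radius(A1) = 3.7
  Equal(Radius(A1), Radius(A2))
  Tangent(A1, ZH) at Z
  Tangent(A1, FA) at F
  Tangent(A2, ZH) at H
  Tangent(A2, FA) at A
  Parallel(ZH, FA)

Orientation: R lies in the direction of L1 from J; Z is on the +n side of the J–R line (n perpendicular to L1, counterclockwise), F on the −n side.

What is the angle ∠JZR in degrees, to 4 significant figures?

85.40°

J is at the origin and R lies 46.0 along u from J, so R = 46.0·u = (45.47, 6.958). Tangency of A1 to both parallel lines with radius 3.7 puts Z and F at J ± 3.7·n: Z = (-0.5597, 3.657), F = (0.5597, -3.657). Then cos ∠JZR = ZJ·ZR / (|ZJ||ZR|), giving 85.40°.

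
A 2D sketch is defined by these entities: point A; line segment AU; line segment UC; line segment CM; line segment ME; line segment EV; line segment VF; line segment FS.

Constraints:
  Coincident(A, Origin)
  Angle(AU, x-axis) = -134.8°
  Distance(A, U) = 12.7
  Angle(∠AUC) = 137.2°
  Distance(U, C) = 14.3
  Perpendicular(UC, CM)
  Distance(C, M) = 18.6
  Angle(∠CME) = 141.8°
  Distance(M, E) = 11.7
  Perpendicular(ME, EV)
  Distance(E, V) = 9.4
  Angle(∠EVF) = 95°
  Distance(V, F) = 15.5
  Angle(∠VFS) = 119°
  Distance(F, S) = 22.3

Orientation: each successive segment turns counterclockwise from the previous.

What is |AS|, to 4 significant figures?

39.77

A is at the origin; AU runs at -134.8° with length 12.7, so U = (-8.949, -9.012). ∠AUC = 137.2° gives UC at -92.00° from the x-axis; with |UC| = 14.3, C = (-9.448, -23.30). The perpendicularity gives CM at right angles to UC, so CM runs at -2.000°; with |CM| = 18.6, M = (9.141, -23.95). ∠CME = 141.8° gives ME at 36.20° from the x-axis; with |ME| = 11.7, E = (18.58, -17.04). ME ⟂ EV, so EV runs at 126.2°; with |EV| = 9.4, V = (13.03, -9.456). ∠EVF = 95.0° gives VF at -148.8° from the x-axis; with |VF| = 15.5, F = (-0.2277, -17.49). ∠VFS = 119.0° gives FS at -87.80° from the x-axis; with |FS| = 22.3, S = (0.6284, -39.77). Then |AS| = |S − A| = 39.77.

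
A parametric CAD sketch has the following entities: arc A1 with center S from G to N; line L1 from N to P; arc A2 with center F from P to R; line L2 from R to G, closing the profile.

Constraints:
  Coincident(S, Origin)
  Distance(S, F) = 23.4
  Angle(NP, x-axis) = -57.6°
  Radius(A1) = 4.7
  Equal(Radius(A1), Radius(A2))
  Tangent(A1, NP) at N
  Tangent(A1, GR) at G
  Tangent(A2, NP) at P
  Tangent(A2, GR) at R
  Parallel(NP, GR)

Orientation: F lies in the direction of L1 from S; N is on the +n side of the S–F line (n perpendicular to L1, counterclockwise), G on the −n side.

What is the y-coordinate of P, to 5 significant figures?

-17.239

Tangency of A1 to both parallel lines with radius 4.7 puts N and G at S ± 4.7·n: N = (3.9683, 2.5184), G = (-3.9683, -2.5184). Equal radii place P and R the same way about F: P = F + 4.7·n = (16.507, -17.239), R = F − 4.7·n = (8.5700, -22.276). So P.y = -17.239.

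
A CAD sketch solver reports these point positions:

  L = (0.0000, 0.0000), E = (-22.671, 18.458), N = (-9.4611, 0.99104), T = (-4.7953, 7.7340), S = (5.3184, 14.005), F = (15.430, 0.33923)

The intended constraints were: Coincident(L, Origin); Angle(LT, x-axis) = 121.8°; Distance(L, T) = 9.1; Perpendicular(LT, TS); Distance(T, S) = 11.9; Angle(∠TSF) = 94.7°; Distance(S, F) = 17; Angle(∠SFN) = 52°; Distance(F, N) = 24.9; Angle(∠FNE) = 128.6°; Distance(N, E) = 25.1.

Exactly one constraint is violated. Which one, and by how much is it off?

Distance(N, E) = 25.1 — off by 3.20.

L = (0.00, 0.00) ✓; LT at 121.8° ✓; |LT| = 9.100 ✓; ∠(LT, TS) = 90.00° ✓; |TS| = 11.90 ✓; ∠TSF = 94.70° ✓; |SF| = 17.00 ✓; ∠SFN = 52.00° ✓; |FN| = 24.90 ✓; ∠FNE = 128.6° ✓; |NE| = 21.90 ✗.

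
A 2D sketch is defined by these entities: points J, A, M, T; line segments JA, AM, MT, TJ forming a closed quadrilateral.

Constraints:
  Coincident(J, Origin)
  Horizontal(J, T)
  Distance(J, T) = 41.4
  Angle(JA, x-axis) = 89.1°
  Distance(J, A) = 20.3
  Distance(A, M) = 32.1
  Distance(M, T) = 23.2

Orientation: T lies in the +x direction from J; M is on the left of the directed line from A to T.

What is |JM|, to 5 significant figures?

38.821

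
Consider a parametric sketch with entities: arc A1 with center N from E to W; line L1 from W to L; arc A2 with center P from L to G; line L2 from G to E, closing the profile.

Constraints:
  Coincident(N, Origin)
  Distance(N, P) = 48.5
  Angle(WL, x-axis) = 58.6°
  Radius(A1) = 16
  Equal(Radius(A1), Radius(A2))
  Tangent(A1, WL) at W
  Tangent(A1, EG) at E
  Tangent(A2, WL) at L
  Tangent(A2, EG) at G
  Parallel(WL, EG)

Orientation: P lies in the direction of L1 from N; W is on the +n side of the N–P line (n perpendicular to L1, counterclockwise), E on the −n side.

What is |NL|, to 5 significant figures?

51.071

The slot axis is L1's direction at 58.6°, so u = (cos 58.6°, sin 58.6°) = (0.52101, 0.85355) and n = (−sin 58.6°, cos 58.6°) = (-0.85355, 0.52101). N is at the origin and P lies 48.5 along u from N, so P = 48.5·u = (25.269, 41.397). Tangency of A1 to both parallel lines with radius 16.0 puts W and E at N ± 16.0·n: W = (-13.657, 8.3362), E = (13.657, -8.3362). Equal radii place L and G the same way about P: L = P + 16.0·n = (11.612, 49.733), G = P − 16.0·n = (38.926, 33.061). Then |NL| = |L − N| = 51.071.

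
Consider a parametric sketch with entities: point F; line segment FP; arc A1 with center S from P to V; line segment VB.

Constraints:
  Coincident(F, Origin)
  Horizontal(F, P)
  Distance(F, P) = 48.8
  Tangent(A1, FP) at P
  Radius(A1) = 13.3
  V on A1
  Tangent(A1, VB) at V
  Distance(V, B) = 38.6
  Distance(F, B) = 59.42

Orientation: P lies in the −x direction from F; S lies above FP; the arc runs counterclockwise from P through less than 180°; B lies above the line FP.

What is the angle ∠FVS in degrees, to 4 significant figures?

167.4°

Checks: |SV| = 13.30 ✓; ∠(SV, VB) = 90.00° ✓; |VB| = 38.60 ✓; |FB| = 59.42 ✓.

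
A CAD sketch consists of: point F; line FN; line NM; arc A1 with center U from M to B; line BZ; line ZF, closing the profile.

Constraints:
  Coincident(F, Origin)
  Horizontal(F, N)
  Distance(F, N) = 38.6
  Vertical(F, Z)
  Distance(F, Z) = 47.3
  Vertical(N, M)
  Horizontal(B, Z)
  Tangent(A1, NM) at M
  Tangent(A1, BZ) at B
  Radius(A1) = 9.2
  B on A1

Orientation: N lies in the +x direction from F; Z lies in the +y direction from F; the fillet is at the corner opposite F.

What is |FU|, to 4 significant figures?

48.12

F is at the origin; FN is horizontal with |FN| = 38.6 and N on the +x side, so N = (38.60, 0.000). F and Z share the same x with |FZ| = 47.3 and Z on the +y side, so Z = (0.000, 47.30). The virtual corner opposite F is at (38.60, 47.30). Since A1 is tangent to NM there, UM ⟂ NM and A1 meets BZ tangentially, so UB is at right angles to BZ, with radius 9.2, so the center U sits 9.2 in from both sides at U = (29.40, 38.10). Then |FU| = |U − F| = 48.12.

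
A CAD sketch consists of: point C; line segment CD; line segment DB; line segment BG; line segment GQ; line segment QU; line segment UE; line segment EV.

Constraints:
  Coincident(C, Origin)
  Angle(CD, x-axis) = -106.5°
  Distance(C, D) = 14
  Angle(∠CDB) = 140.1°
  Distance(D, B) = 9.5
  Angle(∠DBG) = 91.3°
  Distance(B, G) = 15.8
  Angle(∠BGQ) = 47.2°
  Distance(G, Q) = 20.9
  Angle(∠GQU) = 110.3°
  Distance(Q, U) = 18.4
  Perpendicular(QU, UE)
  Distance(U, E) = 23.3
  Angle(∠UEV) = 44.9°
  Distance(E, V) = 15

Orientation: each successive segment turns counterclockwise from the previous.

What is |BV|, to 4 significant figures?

0.9961

C is at the origin; CD runs at -106.5° with length 14.0, so D = (-3.976, -13.42). ∠CDB = 140.1° gives DB at -66.60° from the x-axis; with |DB| = 9.5, B = (-0.2033, -22.14). ∠DBG = 91.3° gives BG at 22.10° from the x-axis; with |BG| = 15.8, G = (14.44, -16.20). ∠BGQ = 47.2° gives GQ at 154.9° from the x-axis; with |GQ| = 20.9, Q = (-4.491, -7.332). ∠GQU = 110.3° gives QU at -135.4° from the x-axis; with |QU| = 18.4, U = (-17.59, -20.25). The perpendicularity gives UE at right angles to QU, so UE runs at -45.40°; with |UE| = 23.3, E = (-1.232, -36.84). ∠UEV = 44.9° gives EV at 89.70° from the x-axis; with |EV| = 15.0, V = (-1.153, -21.84). Then |BV| = |V − B| = 0.9961.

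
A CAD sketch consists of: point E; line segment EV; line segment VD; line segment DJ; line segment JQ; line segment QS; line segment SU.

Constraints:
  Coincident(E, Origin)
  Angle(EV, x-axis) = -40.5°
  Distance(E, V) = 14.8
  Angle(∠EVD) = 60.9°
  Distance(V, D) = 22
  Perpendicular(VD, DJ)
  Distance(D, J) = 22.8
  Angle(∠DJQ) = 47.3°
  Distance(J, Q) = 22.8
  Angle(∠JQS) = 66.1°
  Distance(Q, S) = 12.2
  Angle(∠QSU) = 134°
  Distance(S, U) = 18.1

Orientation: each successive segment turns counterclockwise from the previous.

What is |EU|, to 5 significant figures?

26.186

E is at the origin; EV runs at -40.5° with length 14.8, so V = (11.254, -9.6118). ∠EVD = 60.9° gives VD at 78.600° from the x-axis; with |VD| = 22.0, D = (15.602, 11.954). VD is perpendicular to DJ, so DJ runs at 168.60°; with |DJ| = 22.8, J = (-6.7477, 16.461). ∠DJQ = 47.3° gives JQ at -58.700° from the x-axis; with |JQ| = 22.8, Q = (5.0973, -3.0209). ∠JQS = 66.1° gives QS at 55.200° from the x-axis; with |QS| = 12.2, S = (12.060, 6.9971). ∠QSU = 134.0° gives SU at 101.20° from the x-axis; with |SU| = 18.1, U = (8.5444, 24.752). Then |EU| = |U − E| = 26.186.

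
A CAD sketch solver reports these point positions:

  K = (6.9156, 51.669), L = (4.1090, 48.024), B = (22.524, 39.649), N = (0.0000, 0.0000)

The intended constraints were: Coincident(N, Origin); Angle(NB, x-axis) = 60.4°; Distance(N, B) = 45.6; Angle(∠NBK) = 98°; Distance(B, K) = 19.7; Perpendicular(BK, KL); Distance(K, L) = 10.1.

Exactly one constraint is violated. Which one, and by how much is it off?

Distance(K, L) = 10.1 — off by 5.50.

N = (0.00, 0.00) ✓; NB at 60.40° ✓; |NB| = 45.60 ✓; ∠NBK = 98.00° ✓; |BK| = 19.70 ✓; ∠(BK, KL) = 90.00° ✓; |KL| = 4.600 ✗.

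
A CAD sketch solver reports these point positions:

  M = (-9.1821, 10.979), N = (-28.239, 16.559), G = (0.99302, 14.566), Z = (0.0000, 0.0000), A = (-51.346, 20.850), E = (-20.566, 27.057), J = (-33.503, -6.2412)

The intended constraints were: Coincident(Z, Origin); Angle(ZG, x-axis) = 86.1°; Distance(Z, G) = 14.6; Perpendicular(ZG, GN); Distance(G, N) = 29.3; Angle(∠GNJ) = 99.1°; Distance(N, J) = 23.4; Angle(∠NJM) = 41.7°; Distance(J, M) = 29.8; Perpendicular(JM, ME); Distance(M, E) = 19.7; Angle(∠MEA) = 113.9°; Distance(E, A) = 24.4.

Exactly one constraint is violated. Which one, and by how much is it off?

Distance(E, A) = 24.4 — off by 7.00.

Z = (0.00, 0.00) ✓; ZG at 86.10° ✓; |ZG| = 14.60 ✓; ∠(ZG, GN) = 90.00° ✓; |GN| = 29.30 ✓; ∠GNJ = 99.10° ✓; |NJ| = 23.40 ✓; ∠NJM = 41.70° ✓; |JM| = 29.80 ✓; ∠(JM, ME) = 90.00° ✓; |ME| = 19.70 ✓; ∠MEA = 113.9° ✓; |EA| = 31.40 ✗.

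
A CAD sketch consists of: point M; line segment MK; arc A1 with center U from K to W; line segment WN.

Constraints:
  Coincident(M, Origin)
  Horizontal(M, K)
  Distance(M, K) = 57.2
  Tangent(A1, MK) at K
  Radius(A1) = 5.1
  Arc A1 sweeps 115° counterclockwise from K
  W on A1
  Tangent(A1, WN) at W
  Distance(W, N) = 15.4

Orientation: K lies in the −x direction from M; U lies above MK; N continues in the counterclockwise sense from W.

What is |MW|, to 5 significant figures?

53.076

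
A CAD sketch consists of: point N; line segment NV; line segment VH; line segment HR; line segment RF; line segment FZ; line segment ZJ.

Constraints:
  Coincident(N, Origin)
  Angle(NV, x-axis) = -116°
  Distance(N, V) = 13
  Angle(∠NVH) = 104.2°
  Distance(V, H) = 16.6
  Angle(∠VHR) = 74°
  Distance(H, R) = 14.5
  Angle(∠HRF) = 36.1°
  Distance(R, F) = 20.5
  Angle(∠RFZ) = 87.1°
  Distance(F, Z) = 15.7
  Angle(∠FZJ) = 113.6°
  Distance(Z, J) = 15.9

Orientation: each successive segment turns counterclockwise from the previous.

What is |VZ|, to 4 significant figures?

22.84

N is at the origin; NV runs at -116.0° with length 13.0, so V = (-5.699, -11.68). ∠NVH = 104.2° gives VH at -40.20° from the x-axis; with |VH| = 16.6, H = (6.980, -22.40). ∠VHR = 74.0° gives HR at 65.80° from the x-axis; with |HR| = 14.5, R = (12.92, -9.173). ∠HRF = 36.1° gives RF at -150.3° from the x-axis; with |RF| = 20.5, F = (-4.883, -19.33). ∠RFZ = 87.1° gives FZ at -57.40° from the x-axis; with |FZ| = 15.7, Z = (3.576, -32.56). Then |VZ| = |Z − V| = 22.84.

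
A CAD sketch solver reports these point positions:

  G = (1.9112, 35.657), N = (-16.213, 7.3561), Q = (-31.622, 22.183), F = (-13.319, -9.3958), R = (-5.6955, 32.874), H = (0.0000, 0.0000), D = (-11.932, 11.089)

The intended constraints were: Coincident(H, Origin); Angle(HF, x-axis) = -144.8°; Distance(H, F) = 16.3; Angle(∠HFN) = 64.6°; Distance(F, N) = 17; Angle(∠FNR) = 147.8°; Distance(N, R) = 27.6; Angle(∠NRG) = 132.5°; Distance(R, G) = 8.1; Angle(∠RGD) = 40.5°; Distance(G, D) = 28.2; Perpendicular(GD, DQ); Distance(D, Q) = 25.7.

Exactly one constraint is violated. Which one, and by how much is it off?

Distance(D, Q) = 25.7 — off by 3.10.

H = (0.00, 0.00) ✓; HF at -144.8° ✓; |HF| = 16.30 ✓; ∠HFN = 64.60° ✓; |FN| = 17.00 ✓; ∠FNR = 147.8° ✓; |NR| = 27.60 ✓; ∠NRG = 132.5° ✓; |RG| = 8.100 ✓; ∠RGD = 40.50° ✓; |GD| = 28.20 ✓; ∠(GD, DQ) = 90.00° ✓; |DQ| = 22.60 ✗.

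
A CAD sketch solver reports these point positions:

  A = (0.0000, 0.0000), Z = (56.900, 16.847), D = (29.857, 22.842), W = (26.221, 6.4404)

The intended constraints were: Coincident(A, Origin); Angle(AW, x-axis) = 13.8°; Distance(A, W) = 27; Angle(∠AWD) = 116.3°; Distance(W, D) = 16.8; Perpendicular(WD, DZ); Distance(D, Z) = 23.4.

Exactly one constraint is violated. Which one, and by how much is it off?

Distance(D, Z) = 23.4 — off by 4.30.

A = (0.00, 0.00) ✓; AW at 13.80° ✓; |AW| = 27.00 ✓; ∠AWD = 116.3° ✓; |WD| = 16.80 ✓; ∠(WD, DZ) = 90.00° ✓; |DZ| = 27.70 ✗.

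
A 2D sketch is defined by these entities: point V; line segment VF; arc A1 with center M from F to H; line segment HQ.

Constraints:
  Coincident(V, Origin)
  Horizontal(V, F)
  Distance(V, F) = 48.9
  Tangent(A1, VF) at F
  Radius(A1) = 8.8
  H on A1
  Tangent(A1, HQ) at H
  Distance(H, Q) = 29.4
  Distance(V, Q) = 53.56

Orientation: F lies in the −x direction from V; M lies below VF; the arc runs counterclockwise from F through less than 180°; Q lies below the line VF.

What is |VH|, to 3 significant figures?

57.7

Checks: V.y = 0.00, F.y = 0.00 ✓; |MH| = 8.800 ✓; ∠(MH, HQ) = 90.00° ✓; |HQ| = 29.40 ✓; |VQ| = 53.56 ✓.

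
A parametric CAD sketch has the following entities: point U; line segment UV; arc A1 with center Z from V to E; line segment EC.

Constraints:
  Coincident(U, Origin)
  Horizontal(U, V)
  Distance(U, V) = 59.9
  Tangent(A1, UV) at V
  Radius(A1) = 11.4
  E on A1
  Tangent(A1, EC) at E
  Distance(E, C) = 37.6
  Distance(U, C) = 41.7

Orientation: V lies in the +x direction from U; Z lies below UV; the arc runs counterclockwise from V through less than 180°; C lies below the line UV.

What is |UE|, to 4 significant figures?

51.47

U is at the origin; UV is horizontal with |UV| = 59.9 and V on the +x side, so V = (59.90, 0.000). Since A1 is tangent to UV there, ZV ⟂ UV, so Z = V + (0, -11.4) = (59.90, -11.40). Since ZE ⟂ EC (tangency), |ZC| = √(11.4² + 37.6²) = 39.29 regardless of where E sits on A1. So C lies on both circle(U, 41.7) and circle(Z, 39.29); the below-UV intersection is C = (26.54, -32.16). E is the foot of the tangent from C: E = (51.33, -3.886).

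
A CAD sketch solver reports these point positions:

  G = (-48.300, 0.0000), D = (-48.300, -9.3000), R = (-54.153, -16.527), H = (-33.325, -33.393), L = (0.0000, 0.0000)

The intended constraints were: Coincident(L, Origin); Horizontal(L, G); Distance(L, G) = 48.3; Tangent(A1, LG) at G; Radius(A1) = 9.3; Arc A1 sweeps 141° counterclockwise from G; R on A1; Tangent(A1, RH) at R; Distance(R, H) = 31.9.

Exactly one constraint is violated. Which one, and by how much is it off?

Distance(R, H) = 31.9 — off by 5.10.

L = (0.00, 0.00) ✓; L.y = 0.00, G.y = 0.00 ✓; |LG| = 48.30 ✓; ∠(DG, GL) = 90.00° ✓; |DG| = 9.300 ✓; bearing(D→R) − bearing(D→G) = 141.0° ✓; |DR| = 9.300 ✓; ∠(DR, RH) = 90.00° ✓; |RH| = 26.80 ✗.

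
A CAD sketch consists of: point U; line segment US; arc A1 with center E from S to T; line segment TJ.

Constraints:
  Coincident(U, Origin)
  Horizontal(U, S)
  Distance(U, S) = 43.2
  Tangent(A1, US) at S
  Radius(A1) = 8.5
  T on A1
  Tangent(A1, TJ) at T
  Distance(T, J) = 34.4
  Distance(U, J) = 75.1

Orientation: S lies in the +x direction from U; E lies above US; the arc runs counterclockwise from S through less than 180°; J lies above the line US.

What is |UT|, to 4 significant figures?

51.02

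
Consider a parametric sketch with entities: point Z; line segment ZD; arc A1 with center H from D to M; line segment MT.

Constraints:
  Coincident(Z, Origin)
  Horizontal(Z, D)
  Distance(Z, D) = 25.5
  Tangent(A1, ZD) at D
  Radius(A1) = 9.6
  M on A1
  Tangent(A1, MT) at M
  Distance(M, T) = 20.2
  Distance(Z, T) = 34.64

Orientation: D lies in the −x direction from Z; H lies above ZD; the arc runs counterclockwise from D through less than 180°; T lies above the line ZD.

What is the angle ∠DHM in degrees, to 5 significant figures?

92.783°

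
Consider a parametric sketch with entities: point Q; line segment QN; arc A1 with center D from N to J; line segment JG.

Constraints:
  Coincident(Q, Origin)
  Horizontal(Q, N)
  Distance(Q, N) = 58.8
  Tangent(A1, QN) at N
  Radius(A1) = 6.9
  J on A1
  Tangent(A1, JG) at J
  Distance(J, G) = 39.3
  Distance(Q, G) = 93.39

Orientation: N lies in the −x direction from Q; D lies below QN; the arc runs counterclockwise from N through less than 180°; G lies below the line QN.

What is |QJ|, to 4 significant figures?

64.63

Q is at the origin; QN is horizontal with |QN| = 58.8 and N on the −x side, so N = (-58.80, 0.000). Since A1 is tangent to QN there, DN ⟂ QN, so D = N + (0, -6.9) = (-58.80, -6.900). Since DJ ⟂ JG (tangency), |DG| = √(6.9² + 39.3²) = 39.90 regardless of where J sits on A1. So G lies on both circle(Q, 93.39) and circle(D, 39.90); the below-QN intersection is G = (-86.22, -35.89). J is the foot of the tangent from G: J = (-64.56, -3.097).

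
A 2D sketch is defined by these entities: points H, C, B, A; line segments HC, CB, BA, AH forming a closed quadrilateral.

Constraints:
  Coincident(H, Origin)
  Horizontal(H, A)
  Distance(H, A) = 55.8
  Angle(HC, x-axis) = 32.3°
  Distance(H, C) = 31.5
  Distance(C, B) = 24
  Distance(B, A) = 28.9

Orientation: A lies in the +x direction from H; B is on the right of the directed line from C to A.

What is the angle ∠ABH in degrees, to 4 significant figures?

151.3°

Checks: |CB| = 24.00 ✓; |BA| = 28.90 ✓.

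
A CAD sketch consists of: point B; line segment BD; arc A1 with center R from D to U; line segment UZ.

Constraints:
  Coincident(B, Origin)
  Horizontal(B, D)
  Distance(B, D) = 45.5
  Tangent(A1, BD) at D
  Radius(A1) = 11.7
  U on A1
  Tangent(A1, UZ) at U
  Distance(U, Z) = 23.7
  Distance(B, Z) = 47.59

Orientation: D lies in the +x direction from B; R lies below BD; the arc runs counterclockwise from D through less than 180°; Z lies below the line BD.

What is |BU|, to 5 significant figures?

35.582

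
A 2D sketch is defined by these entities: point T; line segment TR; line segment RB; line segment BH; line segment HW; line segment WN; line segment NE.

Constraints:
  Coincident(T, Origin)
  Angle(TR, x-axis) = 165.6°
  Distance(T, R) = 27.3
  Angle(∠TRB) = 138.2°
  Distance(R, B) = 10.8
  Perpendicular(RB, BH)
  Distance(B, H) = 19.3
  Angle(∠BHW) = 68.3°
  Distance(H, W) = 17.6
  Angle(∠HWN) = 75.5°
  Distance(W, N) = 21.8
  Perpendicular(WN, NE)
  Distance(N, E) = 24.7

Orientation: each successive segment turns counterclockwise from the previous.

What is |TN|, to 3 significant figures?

36.0

T is at the origin; TR runs at 165.6° with length 27.3, so R = (-26.4, 6.79). ∠TRB = 138.2° gives RB at -153° from the x-axis; with |RB| = 10.8, B = (-36.0, 1.82). RB ⟂ BH, so BH runs at -62.6°; with |BH| = 19.3, H = (-27.1, -15.3). ∠BHW = 68.3° gives HW at 49.1° from the x-axis; with |HW| = 17.6, W = (-15.6, -2.01). ∠HWN = 75.5° gives WN at 154° from the x-axis; with |WN| = 21.8, N = (-35.2, 7.68). Then |TN| = |N − T| = 36.0.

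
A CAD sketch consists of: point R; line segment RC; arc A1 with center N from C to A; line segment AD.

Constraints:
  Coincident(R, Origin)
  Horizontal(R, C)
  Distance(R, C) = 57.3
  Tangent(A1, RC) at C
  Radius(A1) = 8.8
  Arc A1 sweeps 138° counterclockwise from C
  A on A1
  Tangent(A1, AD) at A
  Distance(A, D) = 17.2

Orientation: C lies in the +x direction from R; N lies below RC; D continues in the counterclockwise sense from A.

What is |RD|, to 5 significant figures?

69.582

R is at the origin; RC is horizontal with |RC| = 57.3 and C on the +x side, so C = (57.300, 0.0000). The tangent condition forces NC to be normal to RC, so N = C + (0, -8.8) = (57.300, -8.8000). On A1, C sits at bearing 90° from N; a 138° counterclockwise sweep puts A at bearing 228°, so A = N + 8.8·(cos 228°, sin 228°) = (51.412, -15.340). Tangency of A1 to AD means the radius NA is perpendicular to AD, so AD runs along (−sin 228°, cos 228°); with |AD| = 17.2, D = (64.194, -26.849). Then |RD| = |D − R| = 69.582.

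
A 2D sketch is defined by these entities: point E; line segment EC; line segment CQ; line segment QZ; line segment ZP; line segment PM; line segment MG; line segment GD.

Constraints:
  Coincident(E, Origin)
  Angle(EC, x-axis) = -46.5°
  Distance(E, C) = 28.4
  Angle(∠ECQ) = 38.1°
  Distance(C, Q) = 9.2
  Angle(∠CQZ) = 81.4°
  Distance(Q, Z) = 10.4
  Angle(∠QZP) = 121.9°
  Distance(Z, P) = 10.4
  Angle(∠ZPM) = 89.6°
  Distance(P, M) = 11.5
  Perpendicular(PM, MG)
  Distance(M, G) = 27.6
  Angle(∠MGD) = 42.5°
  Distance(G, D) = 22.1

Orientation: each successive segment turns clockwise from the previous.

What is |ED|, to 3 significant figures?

13.2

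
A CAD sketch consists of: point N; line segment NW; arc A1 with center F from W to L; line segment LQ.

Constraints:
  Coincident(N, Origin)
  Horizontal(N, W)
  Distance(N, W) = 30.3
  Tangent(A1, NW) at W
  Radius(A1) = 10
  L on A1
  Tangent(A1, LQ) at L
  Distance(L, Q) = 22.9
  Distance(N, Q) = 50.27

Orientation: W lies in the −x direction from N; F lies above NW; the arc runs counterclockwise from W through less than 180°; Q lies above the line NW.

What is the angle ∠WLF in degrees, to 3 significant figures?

25.5°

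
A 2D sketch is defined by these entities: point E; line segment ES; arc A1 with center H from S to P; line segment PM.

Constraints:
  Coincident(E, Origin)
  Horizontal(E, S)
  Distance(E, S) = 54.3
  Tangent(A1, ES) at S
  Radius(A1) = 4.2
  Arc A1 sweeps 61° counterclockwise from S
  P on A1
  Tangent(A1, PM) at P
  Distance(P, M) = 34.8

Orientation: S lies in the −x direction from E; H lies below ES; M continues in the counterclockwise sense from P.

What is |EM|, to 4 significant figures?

81.64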